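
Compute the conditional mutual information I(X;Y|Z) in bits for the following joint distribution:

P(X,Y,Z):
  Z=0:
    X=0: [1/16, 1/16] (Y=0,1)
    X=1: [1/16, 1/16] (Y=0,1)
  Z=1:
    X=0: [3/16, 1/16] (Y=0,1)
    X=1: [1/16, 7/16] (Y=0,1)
0.2141 bits

Conditional mutual information: I(X;Y|Z) = H(X|Z) + H(Y|Z) - H(X,Y|Z)

H(Z) = 0.8113
H(X,Z) = 1.7500 → H(X|Z) = 0.9387
H(Y,Z) = 1.7500 → H(Y|Z) = 0.9387
H(X,Y,Z) = 2.4746 → H(X,Y|Z) = 1.6633

I(X;Y|Z) = 0.9387 + 0.9387 - 1.6633 = 0.2141 bits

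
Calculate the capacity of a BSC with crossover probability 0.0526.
0.7027 bits

For a binary symmetric channel (BSC) with error probability p:
Capacity C = 1 - H(p) bits per symbol

where H(p) = -p log₂(p) - (1-p) log₂(1-p) is the binary entropy function.

H(0.0526) = 0.2973 bits
C = 1 - 0.2973 = 0.7027 bits per symbol

This means we can reliably transmit up to 0.7027 bits of information per channel use.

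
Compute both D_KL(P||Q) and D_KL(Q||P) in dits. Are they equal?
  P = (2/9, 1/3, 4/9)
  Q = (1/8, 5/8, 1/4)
D_KL(P||Q) = 0.0756, D_KL(Q||P) = 0.0769

KL divergence is not symmetric: D_KL(P||Q) ≠ D_KL(Q||P) in general.

D_KL(P||Q) = 0.0756 dits
D_KL(Q||P) = 0.0769 dits

No, they are not equal!

This asymmetry is why KL divergence is not a true distance metric.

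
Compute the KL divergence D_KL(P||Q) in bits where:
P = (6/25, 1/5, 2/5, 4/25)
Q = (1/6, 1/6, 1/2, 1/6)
0.0407 bits

KL divergence: D_KL(P||Q) = Σ p(x) log(p(x)/q(x))

Computing term by term:
  x=0: 6/25 × log_2[(6/25)/(1/6)] = 6/25 × 0.5261 = 0.1263
  x=1: 1/5 × log_2[(1/5)/(1/6)] = 1/5 × 0.2630 = 0.0526
  x=2: 2/5 × log_2[(2/5)/(1/2)] = 2/5 × -0.3219 = -0.1288
  x=3: 4/25 × log_2[(4/25)/(1/6)] = 4/25 × -0.0589 = -0.0094

D_KL(P||Q) = 0.0407 bits

Note: KL divergence is always non-negative and equals 0 iff P = Q.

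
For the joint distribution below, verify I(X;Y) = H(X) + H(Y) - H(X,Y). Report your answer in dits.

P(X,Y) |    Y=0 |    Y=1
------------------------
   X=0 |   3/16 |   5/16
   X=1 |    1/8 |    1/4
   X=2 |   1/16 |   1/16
I(X;Y) = 0.0024 dits

Mutual information has multiple equivalent forms:
- I(X;Y) = H(X) - H(X|Y)
- I(X;Y) = H(Y) - H(Y|X)
- I(X;Y) = H(X) + H(Y) - H(X,Y)

Computing all quantities:
H(X) = 0.4231, H(Y) = 0.2873, H(X,Y) = 0.7081
H(X|Y) = 0.4208, H(Y|X) = 0.2849

Verification:
H(X) - H(X|Y) = 0.4231 - 0.4208 = 0.0024
H(Y) - H(Y|X) = 0.2873 - 0.2849 = 0.0024
H(X) + H(Y) - H(X,Y) = 0.4231 + 0.2873 - 0.7081 = 0.0024

All forms give I(X;Y) = 0.0024 dits. ✓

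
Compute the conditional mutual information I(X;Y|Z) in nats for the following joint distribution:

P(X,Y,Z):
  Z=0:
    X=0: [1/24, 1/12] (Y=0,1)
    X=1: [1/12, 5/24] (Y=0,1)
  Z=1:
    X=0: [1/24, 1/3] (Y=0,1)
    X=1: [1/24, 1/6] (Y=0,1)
0.0046 nats

Conditional mutual information: I(X;Y|Z) = H(X|Z) + H(Y|Z) - H(X,Y|Z)

H(Z) = 0.6792
H(X,Z) = 1.3139 → H(X|Z) = 0.6347
H(Y,Z) = 1.1730 → H(Y|Z) = 0.4938
H(X,Y,Z) = 1.8030 → H(X,Y|Z) = 1.1238

I(X;Y|Z) = 0.6347 + 0.4938 - 1.1238 = 0.0046 nats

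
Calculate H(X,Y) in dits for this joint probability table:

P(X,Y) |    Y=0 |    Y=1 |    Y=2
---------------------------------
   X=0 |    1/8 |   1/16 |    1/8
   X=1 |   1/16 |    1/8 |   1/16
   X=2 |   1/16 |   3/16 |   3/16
0.9123 dits

Joint entropy is H(X,Y) = -Σ_{x,y} p(x,y) log p(x,y).

Summing over all non-zero entries:
H(X,Y) = -[1/8·log_10(1/8) + 1/16·log_10(1/16) + 1/8·log_10(1/8) + 1/16·log_10(1/16) + 1/8·log_10(1/8) + 1/16·log_10(1/16) + 1/16·log_10(1/16) + 3/16·log_10(3/16) + 3/16·log_10(3/16)]
H(X,Y) = 0.9123 dits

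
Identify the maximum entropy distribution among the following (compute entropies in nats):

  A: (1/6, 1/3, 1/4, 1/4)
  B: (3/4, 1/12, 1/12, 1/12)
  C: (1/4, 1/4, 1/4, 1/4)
C

For a discrete distribution over n outcomes, entropy is maximized by the uniform distribution.

Computing entropies:
H(A) = 1.3580 nats
H(B) = 0.8370 nats
H(C) = 1.3863 nats

The uniform distribution (where all probabilities equal 1/4) achieves the maximum entropy of log_e(4) = 1.3863 nats.

Distribution C has the highest entropy.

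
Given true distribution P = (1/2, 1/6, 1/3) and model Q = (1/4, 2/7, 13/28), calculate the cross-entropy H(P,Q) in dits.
0.5028 dits

Cross-entropy: H(P,Q) = -Σ p(x) log q(x)

Alternatively: H(P,Q) = H(P) + D_KL(P||Q)
H(P) = 0.4392 dits
D_KL(P||Q) = 0.0635 dits

H(P,Q) = 0.4392 + 0.0635 = 0.5028 dits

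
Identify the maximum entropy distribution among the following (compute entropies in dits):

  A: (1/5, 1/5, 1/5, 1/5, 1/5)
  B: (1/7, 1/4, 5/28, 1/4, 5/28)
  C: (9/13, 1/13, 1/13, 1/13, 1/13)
A

For a discrete distribution over n outcomes, entropy is maximized by the uniform distribution.

Computing entropies:
H(A) = 0.6990 dits
H(B) = 0.6890 dits
H(C) = 0.4533 dits

The uniform distribution (where all probabilities equal 1/5) achieves the maximum entropy of log_10(5) = 0.6990 dits.

Distribution A has the highest entropy.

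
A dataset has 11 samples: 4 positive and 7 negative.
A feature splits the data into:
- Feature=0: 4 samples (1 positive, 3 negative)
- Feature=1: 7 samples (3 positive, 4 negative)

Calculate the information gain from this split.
0.0237 bits

Information Gain = H(Y) - H(Y|Feature)

Before split:
P(positive) = 4/11 = 0.3636
H(Y) = 0.9457 bits

After split:
Feature=0: H = 0.8113 bits (weight = 4/11)
Feature=1: H = 0.9852 bits (weight = 7/11)
H(Y|Feature) = (4/11)×0.8113 + (7/11)×0.9852 = 0.9220 bits

Information Gain = 0.9457 - 0.9220 = 0.0237 bits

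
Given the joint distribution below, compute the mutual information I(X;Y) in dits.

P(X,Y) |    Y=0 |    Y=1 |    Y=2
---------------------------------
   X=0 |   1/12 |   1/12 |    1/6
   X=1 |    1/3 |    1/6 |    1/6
0.0164 dits

Mutual information: I(X;Y) = H(X) + H(Y) - H(X,Y)

Marginals:
P(X) = (1/3, 2/3), H(X) = 0.2764 dits
P(Y) = (5/12, 1/4, 1/3), H(Y) = 0.4680 dits

Joint entropy: H(X,Y) = 0.7280 dits

I(X;Y) = 0.2764 + 0.4680 - 0.7280 = 0.0164 dits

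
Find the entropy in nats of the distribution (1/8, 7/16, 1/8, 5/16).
1.2450 nats

Shannon entropy is H(X) = -Σ p(x) log p(x).

For P = (1/8, 7/16, 1/8, 5/16):
H = -1/8 × log_e(1/8) -7/16 × log_e(7/16) -1/8 × log_e(1/8) -5/16 × log_e(5/16)
H = 1.2450 nats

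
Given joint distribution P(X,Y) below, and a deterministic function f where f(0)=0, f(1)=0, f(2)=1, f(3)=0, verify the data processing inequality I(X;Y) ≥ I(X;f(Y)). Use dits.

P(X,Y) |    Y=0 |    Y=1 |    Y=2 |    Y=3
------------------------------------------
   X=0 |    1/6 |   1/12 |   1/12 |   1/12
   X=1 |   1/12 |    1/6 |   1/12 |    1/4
I(X;Y) = 0.0252, I(X;f(Y)) = 0.0012, inequality holds: 0.0252 ≥ 0.0012

Data Processing Inequality: For any Markov chain X → Y → Z, we have I(X;Y) ≥ I(X;Z).

Here Z = f(Y) is a deterministic function of Y, forming X → Y → Z.

Original I(X;Y) = 0.0252 dits

After applying f:
P(X,Z) where Z=f(Y):
- P(X,Z=0) = P(X,Y=0) + P(X,Y=1) + P(X,Y=3)
- P(X,Z=1) = P(X,Y=2)

I(X;Z) = I(X;f(Y)) = 0.0012 dits

Verification: 0.0252 ≥ 0.0012 ✓

Information cannot be created by processing; the function f can only lose information about X.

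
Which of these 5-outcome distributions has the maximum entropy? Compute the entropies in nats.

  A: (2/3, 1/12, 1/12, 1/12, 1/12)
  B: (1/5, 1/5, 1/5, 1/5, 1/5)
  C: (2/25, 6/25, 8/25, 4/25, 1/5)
B

For a discrete distribution over n outcomes, entropy is maximized by the uniform distribution.

Computing entropies:
H(A) = 1.0986 nats
H(B) = 1.6094 nats
H(C) = 1.5243 nats

The uniform distribution (where all probabilities equal 1/5) achieves the maximum entropy of log_e(5) = 1.6094 nats.

Distribution B has the highest entropy.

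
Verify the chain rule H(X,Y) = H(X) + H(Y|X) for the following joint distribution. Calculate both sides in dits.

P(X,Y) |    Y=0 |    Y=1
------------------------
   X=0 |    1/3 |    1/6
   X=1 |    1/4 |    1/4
H(X,Y) = 0.5898, H(X) = 0.3010, H(Y|X) = 0.2887 (all in dits)

Chain rule: H(X,Y) = H(X) + H(Y|X)

Left side — joint entropy directly:
H(X,Y) = -Σ p(x,y) log p(x,y) = 0.5898 dits

Right side — compute H(Y|X) from the conditional distributions:
P(X) = (1/2, 1/2), so H(X) = 0.3010 dits
H(Y|X) = Σ_x P(X=x) · H(Y|X=x):
  P(Y|X=0) = (2/3, 1/3), H(Y|X=0) = 0.2764, weight P(X=0) = 1/2
  P(Y|X=1) = (1/2, 1/2), H(Y|X=1) = 0.3010, weight P(X=1) = 1/2
H(Y|X) = 0.2887 dits

H(X) + H(Y|X) = 0.3010 + 0.2887 = 0.5898 dits

Both sides equal 0.5898 dits. ✓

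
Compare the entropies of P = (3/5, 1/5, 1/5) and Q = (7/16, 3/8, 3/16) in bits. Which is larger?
Q

Computing entropies in bits:
H(P) = 1.3710
H(Q) = 1.5052

Distribution Q has higher entropy.

Intuition: The distribution closer to uniform (more spread out) has higher entropy.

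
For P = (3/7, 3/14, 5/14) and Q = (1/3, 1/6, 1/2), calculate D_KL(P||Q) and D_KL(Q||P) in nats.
D_KL(P||Q) = 0.0414, D_KL(Q||P) = 0.0426

KL divergence is not symmetric: D_KL(P||Q) ≠ D_KL(Q||P) in general.

D_KL(P||Q) = 0.0414 nats
D_KL(Q||P) = 0.0426 nats

No, they are not equal!

This asymmetry is why KL divergence is not a true distance metric.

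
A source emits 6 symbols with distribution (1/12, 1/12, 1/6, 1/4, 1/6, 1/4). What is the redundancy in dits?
0.0379 dits

Redundancy measures how far a source is from maximum entropy:
R = H_max - H(X)

Maximum entropy for 6 symbols: H_max = log_10(6) = 0.7782 dits
Actual entropy: H(X) = 0.7403 dits
Redundancy: R = 0.7782 - 0.7403 = 0.0379 dits

This redundancy represents potential for compression: the source could be compressed by 0.0379 dits per symbol.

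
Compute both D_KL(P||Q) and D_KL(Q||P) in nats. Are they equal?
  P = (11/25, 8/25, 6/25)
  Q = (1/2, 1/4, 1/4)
D_KL(P||Q) = 0.0130, D_KL(Q||P) = 0.0124

KL divergence is not symmetric: D_KL(P||Q) ≠ D_KL(Q||P) in general.

D_KL(P||Q) = 0.0130 nats
D_KL(Q||P) = 0.0124 nats

No, they are not equal!

This asymmetry is why KL divergence is not a true distance metric.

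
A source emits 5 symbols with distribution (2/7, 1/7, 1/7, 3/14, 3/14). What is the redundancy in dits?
0.0153 dits

Redundancy measures how far a source is from maximum entropy:
R = H_max - H(X)

Maximum entropy for 5 symbols: H_max = log_10(5) = 0.6990 dits
Actual entropy: H(X) = 0.6836 dits
Redundancy: R = 0.6990 - 0.6836 = 0.0153 dits

This redundancy represents potential for compression: the source could be compressed by 0.0153 dits per symbol.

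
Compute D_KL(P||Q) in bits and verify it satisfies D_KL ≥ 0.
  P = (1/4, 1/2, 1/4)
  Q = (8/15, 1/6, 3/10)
0.4534 bits

KL divergence satisfies the Gibbs inequality: D_KL(P||Q) ≥ 0 for all distributions P, Q.

D_KL(P||Q) = Σ p(x) log(p(x)/q(x))
Term by term:
  x=0: 1/4 × log_2[(1/4)/(8/15)] = -0.2733
  x=1: 1/2 × log_2[(1/2)/(1/6)] = 0.7925
  x=2: 1/4 × log_2[(1/4)/(3/10)] = -0.0658
D_KL(P||Q) = 0.4534 bits

D_KL(P||Q) = 0.4534 ≥ 0 ✓

This non-negativity is a fundamental property: relative entropy cannot be negative because it measures how different Q is from P.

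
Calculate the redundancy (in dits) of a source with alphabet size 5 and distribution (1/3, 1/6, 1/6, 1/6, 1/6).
0.0212 dits

Redundancy measures how far a source is from maximum entropy:
R = H_max - H(X)

Maximum entropy for 5 symbols: H_max = log_10(5) = 0.6990 dits
Actual entropy: H(X) = 0.6778 dits
Redundancy: R = 0.6990 - 0.6778 = 0.0212 dits

This redundancy represents potential for compression: the source could be compressed by 0.0212 dits per symbol.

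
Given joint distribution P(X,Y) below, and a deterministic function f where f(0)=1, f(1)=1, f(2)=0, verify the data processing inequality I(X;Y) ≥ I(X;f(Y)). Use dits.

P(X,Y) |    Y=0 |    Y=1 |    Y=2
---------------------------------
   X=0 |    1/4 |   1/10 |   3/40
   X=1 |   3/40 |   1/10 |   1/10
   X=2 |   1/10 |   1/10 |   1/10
I(X;Y) = 0.0187, I(X;f(Y)) = 0.0082, inequality holds: 0.0187 ≥ 0.0082

Data Processing Inequality: For any Markov chain X → Y → Z, we have I(X;Y) ≥ I(X;Z).

Here Z = f(Y) is a deterministic function of Y, forming X → Y → Z.

Original I(X;Y) = 0.0187 dits

After applying f:
P(X,Z) where Z=f(Y):
- P(X,Z=0) = P(X,Y=2)
- P(X,Z=1) = P(X,Y=0) + P(X,Y=1)

I(X;Z) = I(X;f(Y)) = 0.0082 dits

Verification: 0.0187 ≥ 0.0082 ✓

Information cannot be created by processing; the function f can only lose information about X.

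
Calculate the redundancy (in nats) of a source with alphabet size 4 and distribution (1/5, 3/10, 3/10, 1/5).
0.0201 nats

Redundancy measures how far a source is from maximum entropy:
R = H_max - H(X)

Maximum entropy for 4 symbols: H_max = log_e(4) = 1.3863 nats
Actual entropy: H(X) = 1.3662 nats
Redundancy: R = 1.3863 - 1.3662 = 0.0201 nats

This redundancy represents potential for compression: the source could be compressed by 0.0201 nats per symbol.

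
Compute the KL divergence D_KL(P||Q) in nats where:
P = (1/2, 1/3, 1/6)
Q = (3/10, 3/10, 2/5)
0.1446 nats

KL divergence: D_KL(P||Q) = Σ p(x) log(p(x)/q(x))

Computing term by term:
  x=0: 1/2 × log_e[(1/2)/(3/10)] = 1/2 × 0.5108 = 0.2554
  x=1: 1/3 × log_e[(1/3)/(3/10)] = 1/3 × 0.1054 = 0.0351
  x=2: 1/6 × log_e[(1/6)/(2/5)] = 1/6 × -0.8755 = -0.1459

D_KL(P||Q) = 0.1446 nats

Note: KL divergence is always non-negative and equals 0 iff P = Q.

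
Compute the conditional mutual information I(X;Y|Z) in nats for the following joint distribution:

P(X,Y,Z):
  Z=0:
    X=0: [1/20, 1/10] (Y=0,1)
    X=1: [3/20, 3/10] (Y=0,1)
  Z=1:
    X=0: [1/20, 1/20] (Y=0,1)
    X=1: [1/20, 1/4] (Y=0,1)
0.0205 nats

Conditional mutual information: I(X;Y|Z) = H(X|Z) + H(Y|Z) - H(X,Y|Z)

H(Z) = 0.6730
H(X,Z) = 1.2353 → H(X|Z) = 0.5623
H(Y,Z) = 1.2799 → H(Y|Z) = 0.6068
H(X,Y,Z) = 1.8217 → H(X,Y|Z) = 1.1487

I(X;Y|Z) = 0.5623 + 0.6068 - 1.1487 = 0.0205 nats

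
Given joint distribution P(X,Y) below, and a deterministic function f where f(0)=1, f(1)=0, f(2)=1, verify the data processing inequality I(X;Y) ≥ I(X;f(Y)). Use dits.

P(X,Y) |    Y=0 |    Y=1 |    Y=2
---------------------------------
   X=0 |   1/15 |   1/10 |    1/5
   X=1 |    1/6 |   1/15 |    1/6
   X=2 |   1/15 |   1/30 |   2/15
I(X;Y) = 0.0133, I(X;f(Y)) = 0.0042, inequality holds: 0.0133 ≥ 0.0042

Data Processing Inequality: For any Markov chain X → Y → Z, we have I(X;Y) ≥ I(X;Z).

Here Z = f(Y) is a deterministic function of Y, forming X → Y → Z.

Original I(X;Y) = 0.0133 dits

After applying f:
P(X,Z) where Z=f(Y):
- P(X,Z=0) = P(X,Y=1)
- P(X,Z=1) = P(X,Y=0) + P(X,Y=2)

I(X;Z) = I(X;f(Y)) = 0.0042 dits

Verification: 0.0133 ≥ 0.0042 ✓

Information cannot be created by processing; the function f can only lose information about X.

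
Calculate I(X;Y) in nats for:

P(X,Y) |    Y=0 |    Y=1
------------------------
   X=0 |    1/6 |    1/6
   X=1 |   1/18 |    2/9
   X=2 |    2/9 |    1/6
0.0513 nats

Mutual information: I(X;Y) = H(X) + H(Y) - H(X,Y)

Marginals:
P(X) = (1/3, 5/18, 7/18), H(X) = 1.0893 nats
P(Y) = (4/9, 5/9), H(Y) = 0.6870 nats

Joint entropy: H(X,Y) = 1.7249 nats

I(X;Y) = 1.0893 + 0.6870 - 1.7249 = 0.0513 nats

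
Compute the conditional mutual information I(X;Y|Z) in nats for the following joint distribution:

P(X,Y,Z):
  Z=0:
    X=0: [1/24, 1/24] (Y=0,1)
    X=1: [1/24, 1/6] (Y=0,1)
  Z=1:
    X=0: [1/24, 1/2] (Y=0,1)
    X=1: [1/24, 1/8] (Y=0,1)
0.0284 nats

Conditional mutual information: I(X;Y|Z) = H(X|Z) + H(Y|Z) - H(X,Y|Z)

H(Z) = 0.6036
H(X,Z) = 1.1646 → H(X|Z) = 0.5610
H(Y,Z) = 1.0347 → H(Y|Z) = 0.4311
H(X,Y,Z) = 1.5672 → H(X,Y|Z) = 0.9636

I(X;Y|Z) = 0.5610 + 0.4311 - 0.9636 = 0.0284 nats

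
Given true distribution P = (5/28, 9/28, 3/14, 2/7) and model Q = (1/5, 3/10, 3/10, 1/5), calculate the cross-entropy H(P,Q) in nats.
1.3922 nats

Cross-entropy: H(P,Q) = -Σ p(x) log q(x)

Alternatively: H(P,Q) = H(P) + D_KL(P||Q)
H(P) = 1.3605 nats
D_KL(P||Q) = 0.0317 nats

H(P,Q) = 1.3605 + 0.0317 = 1.3922 nats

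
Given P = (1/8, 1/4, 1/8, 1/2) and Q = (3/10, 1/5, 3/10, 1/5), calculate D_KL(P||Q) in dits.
0.1281 dits

KL divergence: D_KL(P||Q) = Σ p(x) log(p(x)/q(x))

Computing term by term:
  x=0: 1/8 × log_10[(1/8)/(3/10)] = 1/8 × -0.3802 = -0.0475
  x=1: 1/4 × log_10[(1/4)/(1/5)] = 1/4 × 0.0969 = 0.0242
  x=2: 1/8 × log_10[(1/8)/(3/10)] = 1/8 × -0.3802 = -0.0475
  x=3: 1/2 × log_10[(1/2)/(1/5)] = 1/2 × 0.3979 = 0.1990

D_KL(P||Q) = 0.1281 dits

Note: KL divergence is always non-negative and equals 0 iff P = Q.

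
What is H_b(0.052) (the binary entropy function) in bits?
0.2948 bits

The binary entropy function is:
H(p) = -p log(p) - (1-p) log(1-p)

H(0.052) = -0.052 × log_2(0.052) - 0.948 × log_2(0.948)
H(0.052) = 0.2948 bits

Note: Binary entropy is maximized at p=0.5 (H=1 bit) and minimized at p=0 or p=1 (H=0).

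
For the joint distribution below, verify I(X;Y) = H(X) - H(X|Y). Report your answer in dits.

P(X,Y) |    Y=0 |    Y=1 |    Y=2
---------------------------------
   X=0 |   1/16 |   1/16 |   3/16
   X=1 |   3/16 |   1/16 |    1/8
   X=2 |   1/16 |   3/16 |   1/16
I(X;Y) = 0.0528 dits

Mutual information has multiple equivalent forms:
- I(X;Y) = H(X) - H(X|Y)
- I(X;Y) = H(Y) - H(Y|X)
- I(X;Y) = H(X) + H(Y) - H(X,Y)

Computing all quantities:
H(X) = 0.4755, H(Y) = 0.4755, H(X,Y) = 0.8981
H(X|Y) = 0.4227, H(Y|X) = 0.4227

Verification:
H(X) - H(X|Y) = 0.4755 - 0.4227 = 0.0528
H(Y) - H(Y|X) = 0.4755 - 0.4227 = 0.0528
H(X) + H(Y) - H(X,Y) = 0.4755 + 0.4755 - 0.8981 = 0.0528

All forms give I(X;Y) = 0.0528 dits. ✓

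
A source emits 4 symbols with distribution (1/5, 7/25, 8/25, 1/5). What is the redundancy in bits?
0.0310 bits

Redundancy measures how far a source is from maximum entropy:
R = H_max - H(X)

Maximum entropy for 4 symbols: H_max = log_2(4) = 2.0000 bits
Actual entropy: H(X) = 1.9690 bits
Redundancy: R = 2.0000 - 1.9690 = 0.0310 bits

This redundancy represents potential for compression: the source could be compressed by 0.0310 bits per symbol.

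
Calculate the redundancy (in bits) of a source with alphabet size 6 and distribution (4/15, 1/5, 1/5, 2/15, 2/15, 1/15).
0.1121 bits

Redundancy measures how far a source is from maximum entropy:
R = H_max - H(X)

Maximum entropy for 6 symbols: H_max = log_2(6) = 2.5850 bits
Actual entropy: H(X) = 2.4729 bits
Redundancy: R = 2.5850 - 2.4729 = 0.1121 bits

This redundancy represents potential for compression: the source could be compressed by 0.1121 bits per symbol.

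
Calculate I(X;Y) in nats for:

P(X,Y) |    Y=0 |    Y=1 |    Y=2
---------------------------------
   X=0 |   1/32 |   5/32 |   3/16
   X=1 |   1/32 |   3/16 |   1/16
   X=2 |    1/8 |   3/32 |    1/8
0.0855 nats

Mutual information: I(X;Y) = H(X) + H(Y) - H(X,Y)

Marginals:
P(X) = (3/8, 9/32, 11/32), H(X) = 1.0916 nats
P(Y) = (3/16, 7/16, 3/8), H(Y) = 1.0434 nats

Joint entropy: H(X,Y) = 2.0495 nats

I(X;Y) = 1.0916 + 1.0434 - 2.0495 = 0.0855 nats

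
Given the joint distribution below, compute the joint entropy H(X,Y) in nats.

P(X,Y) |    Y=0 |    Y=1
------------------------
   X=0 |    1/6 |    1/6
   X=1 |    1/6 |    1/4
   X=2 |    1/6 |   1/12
1.7482 nats

Joint entropy is H(X,Y) = -Σ_{x,y} p(x,y) log p(x,y).

Summing over all non-zero entries:
H(X,Y) = -[1/6·log_e(1/6) + 1/6·log_e(1/6) + 1/6·log_e(1/6) + 1/4·log_e(1/4) + 1/6·log_e(1/6) + 1/12·log_e(1/12)]
H(X,Y) = 1.7482 nats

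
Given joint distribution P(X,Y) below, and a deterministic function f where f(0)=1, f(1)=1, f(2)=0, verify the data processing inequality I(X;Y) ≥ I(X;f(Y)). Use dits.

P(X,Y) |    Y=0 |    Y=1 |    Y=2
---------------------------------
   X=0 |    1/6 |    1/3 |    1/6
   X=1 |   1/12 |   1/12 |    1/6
I(X;Y) = 0.0164, I(X;f(Y)) = 0.0133, inequality holds: 0.0164 ≥ 0.0133

Data Processing Inequality: For any Markov chain X → Y → Z, we have I(X;Y) ≥ I(X;Z).

Here Z = f(Y) is a deterministic function of Y, forming X → Y → Z.

Original I(X;Y) = 0.0164 dits

After applying f:
P(X,Z) where Z=f(Y):
- P(X,Z=0) = P(X,Y=2)
- P(X,Z=1) = P(X,Y=0) + P(X,Y=1)

I(X;Z) = I(X;f(Y)) = 0.0133 dits

Verification: 0.0164 ≥ 0.0133 ✓

Information cannot be created by processing; the function f can only lose information about X.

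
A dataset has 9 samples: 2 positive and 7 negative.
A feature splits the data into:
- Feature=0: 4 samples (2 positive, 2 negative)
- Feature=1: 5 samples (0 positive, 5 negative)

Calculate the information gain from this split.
0.3198 bits

Information Gain = H(Y) - H(Y|Feature)

Before split:
P(positive) = 2/9 = 0.2222
H(Y) = 0.7642 bits

After split:
Feature=0: H = 1.0000 bits (weight = 4/9)
Feature=1: H = 0.0000 bits (weight = 5/9)
H(Y|Feature) = (4/9)×1.0000 + (5/9)×0.0000 = 0.4444 bits

Information Gain = 0.7642 - 0.4444 = 0.3198 bits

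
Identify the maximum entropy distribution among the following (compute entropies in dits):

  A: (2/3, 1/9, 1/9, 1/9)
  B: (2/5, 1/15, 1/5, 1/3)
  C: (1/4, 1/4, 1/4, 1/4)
C

For a discrete distribution over n outcomes, entropy is maximized by the uniform distribution.

Computing entropies:
H(A) = 0.4355 dits
H(B) = 0.5364 dits
H(C) = 0.6021 dits

The uniform distribution (where all probabilities equal 1/4) achieves the maximum entropy of log_10(4) = 0.6021 dits.

Distribution C has the highest entropy.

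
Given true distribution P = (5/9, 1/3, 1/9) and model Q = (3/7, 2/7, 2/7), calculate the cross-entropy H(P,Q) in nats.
1.0275 nats

Cross-entropy: H(P,Q) = -Σ p(x) log q(x)

Alternatively: H(P,Q) = H(P) + D_KL(P||Q)
H(P) = 0.9369 nats
D_KL(P||Q) = 0.0906 nats

H(P,Q) = 0.9369 + 0.0906 = 1.0275 nats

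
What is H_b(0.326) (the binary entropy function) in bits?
0.9108 bits

The binary entropy function is:
H(p) = -p log(p) - (1-p) log(1-p)

H(0.326) = -0.326 × log_2(0.326) - 0.674 × log_2(0.674)
H(0.326) = 0.9108 bits

Note: Binary entropy is maximized at p=0.5 (H=1 bit) and minimized at p=0 or p=1 (H=0).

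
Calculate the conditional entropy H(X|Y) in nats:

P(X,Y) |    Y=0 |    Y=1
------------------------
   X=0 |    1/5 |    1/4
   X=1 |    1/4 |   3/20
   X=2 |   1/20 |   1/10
0.9865 nats

Using the chain rule: H(X|Y) = H(X,Y) - H(Y)

First, compute H(X,Y) = 1.6796 nats

Marginal P(Y) = (1/2, 1/2)
H(Y) = 0.6931 nats

H(X|Y) = H(X,Y) - H(Y) = 1.6796 - 0.6931 = 0.9865 nats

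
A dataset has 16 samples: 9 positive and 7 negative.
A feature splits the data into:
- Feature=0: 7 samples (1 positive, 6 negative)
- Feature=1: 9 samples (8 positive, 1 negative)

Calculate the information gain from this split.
0.4468 bits

Information Gain = H(Y) - H(Y|Feature)

Before split:
P(positive) = 9/16 = 0.5625
H(Y) = 0.9887 bits

After split:
Feature=0: H = 0.5917 bits (weight = 7/16)
Feature=1: H = 0.5033 bits (weight = 9/16)
H(Y|Feature) = (7/16)×0.5917 + (9/16)×0.5033 = 0.5419 bits

Information Gain = 0.9887 - 0.5419 = 0.4468 bits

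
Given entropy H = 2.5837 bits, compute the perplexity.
5.9948

Perplexity is 2^H (or exp(H) for natural log).

H = 2.5837 bits
Perplexity = 2^2.5837 = 5.9948

Interpretation: The model's uncertainty is equivalent to choosing uniformly among 6.0 options.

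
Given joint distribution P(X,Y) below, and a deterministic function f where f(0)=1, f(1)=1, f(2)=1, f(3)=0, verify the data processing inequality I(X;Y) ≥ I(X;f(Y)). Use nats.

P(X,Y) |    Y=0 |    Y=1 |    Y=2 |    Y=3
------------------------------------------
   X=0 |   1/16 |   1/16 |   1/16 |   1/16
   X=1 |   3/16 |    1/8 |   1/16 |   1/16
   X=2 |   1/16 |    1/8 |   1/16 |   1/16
I(X;Y) = 0.0331, I(X;f(Y)) = 0.0062, inequality holds: 0.0331 ≥ 0.0062

Data Processing Inequality: For any Markov chain X → Y → Z, we have I(X;Y) ≥ I(X;Z).

Here Z = f(Y) is a deterministic function of Y, forming X → Y → Z.

Original I(X;Y) = 0.0331 nats

After applying f:
P(X,Z) where Z=f(Y):
- P(X,Z=0) = P(X,Y=3)
- P(X,Z=1) = P(X,Y=0) + P(X,Y=1) + P(X,Y=2)

I(X;Z) = I(X;f(Y)) = 0.0062 nats

Verification: 0.0331 ≥ 0.0062 ✓

Information cannot be created by processing; the function f can only lose information about X.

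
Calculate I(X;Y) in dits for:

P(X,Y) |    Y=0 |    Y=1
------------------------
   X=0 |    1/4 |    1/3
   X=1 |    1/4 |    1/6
0.0062 dits

Mutual information: I(X;Y) = H(X) + H(Y) - H(X,Y)

Marginals:
P(X) = (7/12, 5/12), H(X) = 0.2950 dits
P(Y) = (1/2, 1/2), H(Y) = 0.3010 dits

Joint entropy: H(X,Y) = 0.5898 dits

I(X;Y) = 0.2950 + 0.3010 - 0.5898 = 0.0062 dits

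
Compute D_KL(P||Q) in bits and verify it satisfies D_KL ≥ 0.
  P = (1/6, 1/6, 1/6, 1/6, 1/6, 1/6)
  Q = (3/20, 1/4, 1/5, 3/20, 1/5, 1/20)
0.1550 bits

KL divergence satisfies the Gibbs inequality: D_KL(P||Q) ≥ 0 for all distributions P, Q.

D_KL(P||Q) = Σ p(x) log(p(x)/q(x))
Term by term:
  x=0: 1/6 × log_2[(1/6)/(3/20)] = 0.0253
  x=1: 1/6 × log_2[(1/6)/(1/4)] = -0.0975
  x=2: 1/6 × log_2[(1/6)/(1/5)] = -0.0438
  x=3: 1/6 × log_2[(1/6)/(3/20)] = 0.0253
  x=4: 1/6 × log_2[(1/6)/(1/5)] = -0.0438
  x=5: 1/6 × log_2[(1/6)/(1/20)] = 0.2895
D_KL(P||Q) = 0.1550 bits

D_KL(P||Q) = 0.1550 ≥ 0 ✓

This non-negativity is a fundamental property: relative entropy cannot be negative because it measures how different Q is from P.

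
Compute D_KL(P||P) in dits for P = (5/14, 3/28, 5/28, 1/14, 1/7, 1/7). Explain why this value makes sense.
0.0000 dits

KL divergence satisfies the Gibbs inequality: D_KL(P||Q) ≥ 0 for all distributions P, Q.

D_KL(P||Q) = Σ p(x) log(p(x)/q(x))
Each term is p(x) × log_10(p(x)/p(x)) = p(x) × log_10(1) = 0, so the sum is 0.
D_KL(P||Q) = 0.0000 dits

When P = Q, the KL divergence is exactly 0, as there is no 'divergence' between identical distributions.

This non-negativity is a fundamental property: relative entropy cannot be negative because it measures how different Q is from P.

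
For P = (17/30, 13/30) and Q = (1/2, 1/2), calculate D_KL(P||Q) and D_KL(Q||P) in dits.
D_KL(P||Q) = 0.0039, D_KL(Q||P) = 0.0039

KL divergence is not symmetric: D_KL(P||Q) ≠ D_KL(Q||P) in general.

D_KL(P||Q) = 0.0039 dits
D_KL(Q||P) = 0.0039 dits

In this case they happen to be equal (to 4 decimal places).

This asymmetry is why KL divergence is not a true distance metric.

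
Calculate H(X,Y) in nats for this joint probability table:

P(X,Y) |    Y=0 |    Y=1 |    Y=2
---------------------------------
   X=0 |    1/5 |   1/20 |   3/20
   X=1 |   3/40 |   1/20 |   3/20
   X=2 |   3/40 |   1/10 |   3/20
2.0940 nats

Joint entropy is H(X,Y) = -Σ_{x,y} p(x,y) log p(x,y).

Summing over all non-zero entries:
H(X,Y) = -[1/5·log_e(1/5) + 1/20·log_e(1/20) + 3/20·log_e(3/20) + 3/40·log_e(3/40) + 1/20·log_e(1/20) + 3/20·log_e(3/20) + 3/40·log_e(3/40) + 1/10·log_e(1/10) + 3/20·log_e(3/20)]
H(X,Y) = 2.0940 nats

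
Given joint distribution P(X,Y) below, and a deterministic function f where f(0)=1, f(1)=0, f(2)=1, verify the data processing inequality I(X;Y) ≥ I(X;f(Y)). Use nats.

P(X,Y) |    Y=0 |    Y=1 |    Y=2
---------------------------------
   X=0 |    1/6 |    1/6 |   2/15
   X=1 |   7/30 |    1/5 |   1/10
I(X;Y) = 0.0073, I(X;f(Y)) = 0.0002, inequality holds: 0.0073 ≥ 0.0002

Data Processing Inequality: For any Markov chain X → Y → Z, we have I(X;Y) ≥ I(X;Z).

Here Z = f(Y) is a deterministic function of Y, forming X → Y → Z.

Original I(X;Y) = 0.0073 nats

After applying f:
P(X,Z) where Z=f(Y):
- P(X,Z=0) = P(X,Y=1)
- P(X,Z=1) = P(X,Y=0) + P(X,Y=2)

I(X;Z) = I(X;f(Y)) = 0.0002 nats

Verification: 0.0073 ≥ 0.0002 ✓

Information cannot be created by processing; the function f can only lose information about X.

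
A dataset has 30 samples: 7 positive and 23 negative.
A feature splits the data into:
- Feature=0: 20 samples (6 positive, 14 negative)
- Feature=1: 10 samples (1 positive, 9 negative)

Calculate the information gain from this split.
0.0399 bits

Information Gain = H(Y) - H(Y|Feature)

Before split:
P(positive) = 7/30 = 0.2333
H(Y) = 0.7838 bits

After split:
Feature=0: H = 0.8813 bits (weight = 20/30)
Feature=1: H = 0.4690 bits (weight = 10/30)
H(Y|Feature) = (20/30)×0.8813 + (10/30)×0.4690 = 0.7439 bits

Information Gain = 0.7838 - 0.7439 = 0.0399 bits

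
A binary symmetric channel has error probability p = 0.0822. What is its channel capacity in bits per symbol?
0.5901 bits

For a binary symmetric channel (BSC) with error probability p:
Capacity C = 1 - H(p) bits per symbol

where H(p) = -p log₂(p) - (1-p) log₂(1-p) is the binary entropy function.

H(0.0822) = 0.4099 bits
C = 1 - 0.4099 = 0.5901 bits per symbol

This means we can reliably transmit up to 0.5901 bits of information per channel use.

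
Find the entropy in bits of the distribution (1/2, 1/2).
1.0000 bits

Shannon entropy is H(X) = -Σ p(x) log p(x).

For P = (1/2, 1/2):
H = -1/2 × log_2(1/2) -1/2 × log_2(1/2)
H = 1.0000 bits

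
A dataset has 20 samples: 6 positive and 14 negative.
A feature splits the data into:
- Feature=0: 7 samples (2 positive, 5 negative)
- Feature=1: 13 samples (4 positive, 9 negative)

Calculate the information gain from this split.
0.0004 bits

Information Gain = H(Y) - H(Y|Feature)

Before split:
P(positive) = 6/20 = 0.3000
H(Y) = 0.8813 bits

After split:
Feature=0: H = 0.8631 bits (weight = 7/20)
Feature=1: H = 0.8905 bits (weight = 13/20)
H(Y|Feature) = (7/20)×0.8631 + (13/20)×0.8905 = 0.8809 bits

Information Gain = 0.8813 - 0.8809 = 0.0004 bits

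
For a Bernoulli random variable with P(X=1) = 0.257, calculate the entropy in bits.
0.8222 bits

The binary entropy function is:
H(p) = -p log(p) - (1-p) log(1-p)

H(0.257) = -0.257 × log_2(0.257) - 0.743 × log_2(0.743)
H(0.257) = 0.8222 bits

Note: Binary entropy is maximized at p=0.5 (H=1 bit) and minimized at p=0 or p=1 (H=0).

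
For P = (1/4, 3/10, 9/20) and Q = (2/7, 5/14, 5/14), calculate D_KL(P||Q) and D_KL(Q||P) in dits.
D_KL(P||Q) = 0.0080, D_KL(Q||P) = 0.0078

KL divergence is not symmetric: D_KL(P||Q) ≠ D_KL(Q||P) in general.

D_KL(P||Q) = 0.0080 dits
D_KL(Q||P) = 0.0078 dits

No, they are not equal!

This asymmetry is why KL divergence is not a true distance metric.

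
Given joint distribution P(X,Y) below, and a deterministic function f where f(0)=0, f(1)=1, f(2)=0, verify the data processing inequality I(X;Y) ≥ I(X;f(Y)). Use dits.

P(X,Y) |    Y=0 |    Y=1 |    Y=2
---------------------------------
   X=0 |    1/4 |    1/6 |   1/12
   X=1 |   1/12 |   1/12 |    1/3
I(X;Y) = 0.0600, I(X;f(Y)) = 0.0082, inequality holds: 0.0600 ≥ 0.0082

Data Processing Inequality: For any Markov chain X → Y → Z, we have I(X;Y) ≥ I(X;Z).

Here Z = f(Y) is a deterministic function of Y, forming X → Y → Z.

Original I(X;Y) = 0.0600 dits

After applying f:
P(X,Z) where Z=f(Y):
- P(X,Z=0) = P(X,Y=0) + P(X,Y=2)
- P(X,Z=1) = P(X,Y=1)

I(X;Z) = I(X;f(Y)) = 0.0082 dits

Verification: 0.0600 ≥ 0.0082 ✓

Information cannot be created by processing; the function f can only lose information about X.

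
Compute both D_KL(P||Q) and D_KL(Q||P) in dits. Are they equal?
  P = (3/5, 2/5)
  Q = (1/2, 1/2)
D_KL(P||Q) = 0.0087, D_KL(Q||P) = 0.0089

KL divergence is not symmetric: D_KL(P||Q) ≠ D_KL(Q||P) in general.

D_KL(P||Q) = 0.0087 dits
D_KL(Q||P) = 0.0089 dits

No, they are not equal!

This asymmetry is why KL divergence is not a true distance metric.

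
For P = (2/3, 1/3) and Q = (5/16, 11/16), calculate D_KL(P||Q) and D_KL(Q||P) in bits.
D_KL(P||Q) = 0.3806, D_KL(Q||P) = 0.3764

KL divergence is not symmetric: D_KL(P||Q) ≠ D_KL(Q||P) in general.

D_KL(P||Q) = 0.3806 bits
D_KL(Q||P) = 0.3764 bits

No, they are not equal!

This asymmetry is why KL divergence is not a true distance metric.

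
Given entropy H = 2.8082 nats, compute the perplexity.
16.5800

Perplexity is e^H (or exp(H) for natural log).

H = 2.8082 nats
Perplexity = e^2.8082 = 16.5800

Interpretation: The model's uncertainty is equivalent to choosing uniformly among 16.6 options.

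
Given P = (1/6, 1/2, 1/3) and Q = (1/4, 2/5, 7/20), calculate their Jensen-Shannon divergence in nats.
0.0071 nats

Jensen-Shannon divergence is:
JSD(P||Q) = 0.5 × D_KL(P||M) + 0.5 × D_KL(Q||M)
where M = 0.5 × (P + Q) is the mixture distribution.

M = 0.5 × (1/6, 1/2, 1/3) + 0.5 × (1/4, 2/5, 7/20) = (5/24, 9/20, 0.341667)

D_KL(P||M) = 0.0073 nats
D_KL(Q||M) = 0.0069 nats

JSD(P||Q) = 0.5 × 0.0073 + 0.5 × 0.0069 = 0.0071 nats

Unlike KL divergence, JSD is symmetric and bounded: 0 ≤ JSD ≤ log(2).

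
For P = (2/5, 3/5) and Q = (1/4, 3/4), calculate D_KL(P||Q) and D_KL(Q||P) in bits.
D_KL(P||Q) = 0.0781, D_KL(Q||P) = 0.0719

KL divergence is not symmetric: D_KL(P||Q) ≠ D_KL(Q||P) in general.

D_KL(P||Q) = 0.0781 bits
D_KL(Q||P) = 0.0719 bits

No, they are not equal!

This asymmetry is why KL divergence is not a true distance metric.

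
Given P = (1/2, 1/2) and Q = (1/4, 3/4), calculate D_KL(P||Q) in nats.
0.1438 nats

KL divergence: D_KL(P||Q) = Σ p(x) log(p(x)/q(x))

Computing term by term:
  x=0: 1/2 × log_e[(1/2)/(1/4)] = 1/2 × 0.6931 = 0.3466
  x=1: 1/2 × log_e[(1/2)/(3/4)] = 1/2 × -0.4055 = -0.2027

D_KL(P||Q) = 0.1438 nats

Note: KL divergence is always non-negative and equals 0 iff P = Q.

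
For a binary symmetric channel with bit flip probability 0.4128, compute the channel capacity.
0.0221 bits

For a binary symmetric channel (BSC) with error probability p:
Capacity C = 1 - H(p) bits per symbol

where H(p) = -p log₂(p) - (1-p) log₂(1-p) is the binary entropy function.

H(0.4128) = 0.9779 bits
C = 1 - 0.9779 = 0.0221 bits per symbol

This means we can reliably transmit up to 0.0221 bits of information per channel use.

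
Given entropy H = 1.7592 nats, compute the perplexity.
5.8078

Perplexity is e^H (or exp(H) for natural log).

H = 1.7592 nats
Perplexity = e^1.7592 = 5.8078

Interpretation: The model's uncertainty is equivalent to choosing uniformly among 5.8 options.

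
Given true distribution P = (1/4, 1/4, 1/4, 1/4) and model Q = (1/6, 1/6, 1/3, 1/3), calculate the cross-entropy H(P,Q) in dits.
0.6276 dits

Cross-entropy: H(P,Q) = -Σ p(x) log q(x)

Alternatively: H(P,Q) = H(P) + D_KL(P||Q)
H(P) = 0.6021 dits
D_KL(P||Q) = 0.0256 dits

H(P,Q) = 0.6021 + 0.0256 = 0.6276 dits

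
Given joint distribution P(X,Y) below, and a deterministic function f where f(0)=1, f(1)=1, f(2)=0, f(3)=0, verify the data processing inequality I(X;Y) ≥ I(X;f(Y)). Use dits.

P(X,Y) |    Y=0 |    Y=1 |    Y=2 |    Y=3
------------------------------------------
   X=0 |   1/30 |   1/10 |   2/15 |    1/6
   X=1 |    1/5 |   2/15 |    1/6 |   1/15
I(X;Y) = 0.0363, I(X;f(Y)) = 0.0172, inequality holds: 0.0363 ≥ 0.0172

Data Processing Inequality: For any Markov chain X → Y → Z, we have I(X;Y) ≥ I(X;Z).

Here Z = f(Y) is a deterministic function of Y, forming X → Y → Z.

Original I(X;Y) = 0.0363 dits

After applying f:
P(X,Z) where Z=f(Y):
- P(X,Z=0) = P(X,Y=2) + P(X,Y=3)
- P(X,Z=1) = P(X,Y=0) + P(X,Y=1)

I(X;Z) = I(X;f(Y)) = 0.0172 dits

Verification: 0.0363 ≥ 0.0172 ✓

Information cannot be created by processing; the function f can only lose information about X.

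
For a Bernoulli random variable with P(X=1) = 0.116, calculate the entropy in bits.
0.5178 bits

The binary entropy function is:
H(p) = -p log(p) - (1-p) log(1-p)

H(0.116) = -0.116 × log_2(0.116) - 0.884 × log_2(0.884)
H(0.116) = 0.5178 bits

Note: Binary entropy is maximized at p=0.5 (H=1 bit) and minimized at p=0 or p=1 (H=0).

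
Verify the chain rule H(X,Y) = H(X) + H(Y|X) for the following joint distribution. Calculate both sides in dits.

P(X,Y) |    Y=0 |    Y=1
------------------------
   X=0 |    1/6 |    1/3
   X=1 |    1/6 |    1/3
H(X,Y) = 0.5775, H(X) = 0.3010, H(Y|X) = 0.2764 (all in dits)

Chain rule: H(X,Y) = H(X) + H(Y|X)

Left side — joint entropy directly:
H(X,Y) = -Σ p(x,y) log p(x,y) = 0.5775 dits

Right side — compute H(Y|X) from the conditional distributions:
P(X) = (1/2, 1/2), so H(X) = 0.3010 dits
H(Y|X) = Σ_x P(X=x) · H(Y|X=x):
  P(Y|X=0) = (1/3, 2/3), H(Y|X=0) = 0.2764, weight P(X=0) = 1/2
  P(Y|X=1) = (1/3, 2/3), H(Y|X=1) = 0.2764, weight P(X=1) = 1/2
H(Y|X) = 0.2764 dits

H(X) + H(Y|X) = 0.3010 + 0.2764 = 0.5775 dits

Both sides equal 0.5775 dits. ✓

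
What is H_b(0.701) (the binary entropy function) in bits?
0.8801 bits

The binary entropy function is:
H(p) = -p log(p) - (1-p) log(1-p)

H(0.701) = -0.701 × log_2(0.701) - 0.299 × log_2(0.299)
H(0.701) = 0.8801 bits

Note: Binary entropy is maximized at p=0.5 (H=1 bit) and minimized at p=0 or p=1 (H=0).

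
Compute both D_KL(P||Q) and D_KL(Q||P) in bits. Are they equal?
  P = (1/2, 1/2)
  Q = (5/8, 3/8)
D_KL(P||Q) = 0.0466, D_KL(Q||P) = 0.0456

KL divergence is not symmetric: D_KL(P||Q) ≠ D_KL(Q||P) in general.

D_KL(P||Q) = 0.0466 bits
D_KL(Q||P) = 0.0456 bits

No, they are not equal!

This asymmetry is why KL divergence is not a true distance metric.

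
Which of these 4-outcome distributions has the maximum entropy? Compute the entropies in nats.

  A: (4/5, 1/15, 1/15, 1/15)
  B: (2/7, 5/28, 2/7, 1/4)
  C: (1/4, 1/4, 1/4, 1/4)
C

For a discrete distribution over n outcomes, entropy is maximized by the uniform distribution.

Computing entropies:
H(A) = 0.7201 nats
H(B) = 1.3701 nats
H(C) = 1.3863 nats

The uniform distribution (where all probabilities equal 1/4) achieves the maximum entropy of log_e(4) = 1.3863 nats.

Distribution C has the highest entropy.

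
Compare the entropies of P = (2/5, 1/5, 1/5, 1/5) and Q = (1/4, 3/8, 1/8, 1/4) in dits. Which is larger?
P

Computing entropies in dits:
H(P) = 0.5786
H(Q) = 0.5737

Distribution P has higher entropy.

Intuition: The distribution closer to uniform (more spread out) has higher entropy.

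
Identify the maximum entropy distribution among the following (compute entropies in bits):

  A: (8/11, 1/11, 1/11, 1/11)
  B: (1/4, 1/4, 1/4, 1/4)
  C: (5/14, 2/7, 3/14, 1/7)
B

For a discrete distribution over n outcomes, entropy is maximized by the uniform distribution.

Computing entropies:
H(A) = 1.2776 bits
H(B) = 2.0000 bits
H(C) = 1.9242 bits

The uniform distribution (where all probabilities equal 1/4) achieves the maximum entropy of log_2(4) = 2.0000 bits.

Distribution B has the highest entropy.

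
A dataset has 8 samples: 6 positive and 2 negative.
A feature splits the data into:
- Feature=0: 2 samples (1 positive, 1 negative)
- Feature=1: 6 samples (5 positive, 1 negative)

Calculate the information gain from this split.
0.0738 bits

Information Gain = H(Y) - H(Y|Feature)

Before split:
P(positive) = 6/8 = 0.7500
H(Y) = 0.8113 bits

After split:
Feature=0: H = 1.0000 bits (weight = 2/8)
Feature=1: H = 0.6500 bits (weight = 6/8)
H(Y|Feature) = (2/8)×1.0000 + (6/8)×0.6500 = 0.7375 bits

Information Gain = 0.8113 - 0.7375 = 0.0738 bits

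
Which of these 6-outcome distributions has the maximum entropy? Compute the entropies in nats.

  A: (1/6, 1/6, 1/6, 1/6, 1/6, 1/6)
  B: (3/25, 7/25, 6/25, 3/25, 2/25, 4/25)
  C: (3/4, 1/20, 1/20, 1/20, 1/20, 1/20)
A

For a discrete distribution over n outcomes, entropy is maximized by the uniform distribution.

Computing entropies:
H(A) = 1.7918 nats
H(B) = 1.7031 nats
H(C) = 0.9647 nats

The uniform distribution (where all probabilities equal 1/6) achieves the maximum entropy of log_e(6) = 1.7918 nats.

Distribution A has the highest entropy.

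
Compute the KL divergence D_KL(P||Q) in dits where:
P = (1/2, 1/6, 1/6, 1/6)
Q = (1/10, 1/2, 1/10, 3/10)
0.2644 dits

KL divergence: D_KL(P||Q) = Σ p(x) log(p(x)/q(x))

Computing term by term:
  x=0: 1/2 × log_10[(1/2)/(1/10)] = 1/2 × 0.6990 = 0.3495
  x=1: 1/6 × log_10[(1/6)/(1/2)] = 1/6 × -0.4771 = -0.0795
  x=2: 1/6 × log_10[(1/6)/(1/10)] = 1/6 × 0.2218 = 0.0370
  x=3: 1/6 × log_10[(1/6)/(3/10)] = 1/6 × -0.2553 = -0.0425

D_KL(P||Q) = 0.2644 dits

Note: KL divergence is always non-negative and equals 0 iff P = Q.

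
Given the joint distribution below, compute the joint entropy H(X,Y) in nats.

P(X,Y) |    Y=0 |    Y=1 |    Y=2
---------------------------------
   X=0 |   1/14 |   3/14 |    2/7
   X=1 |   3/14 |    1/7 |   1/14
1.6731 nats

Joint entropy is H(X,Y) = -Σ_{x,y} p(x,y) log p(x,y).

Summing over all non-zero entries:
H(X,Y) = -[1/14·log_e(1/14) + 3/14·log_e(3/14) + 2/7·log_e(2/7) + 3/14·log_e(3/14) + 1/7·log_e(1/7) + 1/14·log_e(1/14)]
H(X,Y) = 1.6731 nats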